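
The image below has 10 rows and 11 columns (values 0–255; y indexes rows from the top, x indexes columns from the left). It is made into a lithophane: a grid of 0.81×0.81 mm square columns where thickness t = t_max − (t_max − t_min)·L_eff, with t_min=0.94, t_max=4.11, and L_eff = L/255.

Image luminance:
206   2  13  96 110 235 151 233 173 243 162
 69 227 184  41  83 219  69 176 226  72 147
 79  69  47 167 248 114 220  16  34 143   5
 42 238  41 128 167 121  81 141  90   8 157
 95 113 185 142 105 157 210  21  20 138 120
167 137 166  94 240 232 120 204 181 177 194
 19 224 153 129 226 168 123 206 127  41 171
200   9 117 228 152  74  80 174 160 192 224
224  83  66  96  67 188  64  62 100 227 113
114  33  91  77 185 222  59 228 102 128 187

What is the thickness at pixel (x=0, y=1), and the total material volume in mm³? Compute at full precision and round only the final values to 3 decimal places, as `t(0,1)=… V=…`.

t(0,1)=3.252 V=177.346

span = t_max - t_min = 4.11 - 0.94 = 3.170
L(0,1) = 69, L_eff = 69/255 = 0.270588
t(0,1) = 4.11 - 3.170·0.270588 = 3.252
Σt over all 10·11 pixels = 3446371/12750 ≈ 270.3036078
V = pitch²·Σt = 0.81²·3446371/12750 = 177.346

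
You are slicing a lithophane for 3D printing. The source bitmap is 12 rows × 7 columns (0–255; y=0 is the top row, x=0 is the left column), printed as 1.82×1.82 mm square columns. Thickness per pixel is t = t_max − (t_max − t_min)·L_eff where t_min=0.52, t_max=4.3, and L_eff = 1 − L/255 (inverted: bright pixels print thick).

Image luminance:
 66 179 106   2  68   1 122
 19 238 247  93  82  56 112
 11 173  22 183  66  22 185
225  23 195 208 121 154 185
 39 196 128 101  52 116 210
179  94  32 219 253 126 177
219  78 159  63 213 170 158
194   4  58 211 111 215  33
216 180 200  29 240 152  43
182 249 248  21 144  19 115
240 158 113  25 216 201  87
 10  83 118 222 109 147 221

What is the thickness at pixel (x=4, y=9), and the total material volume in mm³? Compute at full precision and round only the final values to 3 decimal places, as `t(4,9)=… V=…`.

span = t_max - t_min = 4.3 - 0.52 = 3.780
L(4,9) = 144, L_eff = 1 - 144/255 = 0.435294 (inverted)
t(4,9) = 4.3 - 3.780·0.435294 = 2.655
Σt over all 12·7 pixels = 87612/425 ≈ 206.1458824
V = pitch²·Σt = 1.82²·87612/425 = 682.838

t(4,9)=2.655 V=682.838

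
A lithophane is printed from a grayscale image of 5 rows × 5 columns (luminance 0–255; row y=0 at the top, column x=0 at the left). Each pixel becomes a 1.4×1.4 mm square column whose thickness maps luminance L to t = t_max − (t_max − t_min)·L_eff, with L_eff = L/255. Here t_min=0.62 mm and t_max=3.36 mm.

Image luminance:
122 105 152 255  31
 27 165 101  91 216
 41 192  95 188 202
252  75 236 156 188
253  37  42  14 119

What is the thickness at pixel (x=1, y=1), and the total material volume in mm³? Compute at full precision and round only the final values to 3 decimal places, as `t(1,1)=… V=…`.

t(1,1)=1.587 V=93.982

span = t_max - t_min = 3.36 - 0.62 = 2.740
L(1,1) = 165, L_eff = 165/255 = 0.647059
t(1,1) = 3.36 - 2.740·0.647059 = 1.587
Σt over all 5·5 pixels = 122273/2550 ≈ 47.9501961
V = pitch²·Σt = 1.4²·122273/2550 = 93.982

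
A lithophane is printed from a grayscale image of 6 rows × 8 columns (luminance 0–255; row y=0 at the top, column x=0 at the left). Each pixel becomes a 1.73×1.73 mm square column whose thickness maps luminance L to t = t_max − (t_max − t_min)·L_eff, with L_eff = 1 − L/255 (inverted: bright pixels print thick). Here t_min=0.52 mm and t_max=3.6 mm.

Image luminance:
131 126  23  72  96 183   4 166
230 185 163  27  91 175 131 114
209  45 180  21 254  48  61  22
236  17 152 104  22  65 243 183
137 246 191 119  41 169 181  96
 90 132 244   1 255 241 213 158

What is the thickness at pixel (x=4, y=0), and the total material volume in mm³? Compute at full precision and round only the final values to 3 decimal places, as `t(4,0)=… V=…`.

span = t_max - t_min = 3.6 - 0.52 = 3.080
L(4,0) = 96, L_eff = 1 - 96/255 = 0.623529 (inverted)
t(4,0) = 3.6 - 3.080·0.623529 = 1.680
Σt over all 6·8 pixels = 643681/6375 ≈ 100.9695686
V = pitch²·Σt = 1.73²·643681/6375 = 302.192

t(4,0)=1.680 V=302.192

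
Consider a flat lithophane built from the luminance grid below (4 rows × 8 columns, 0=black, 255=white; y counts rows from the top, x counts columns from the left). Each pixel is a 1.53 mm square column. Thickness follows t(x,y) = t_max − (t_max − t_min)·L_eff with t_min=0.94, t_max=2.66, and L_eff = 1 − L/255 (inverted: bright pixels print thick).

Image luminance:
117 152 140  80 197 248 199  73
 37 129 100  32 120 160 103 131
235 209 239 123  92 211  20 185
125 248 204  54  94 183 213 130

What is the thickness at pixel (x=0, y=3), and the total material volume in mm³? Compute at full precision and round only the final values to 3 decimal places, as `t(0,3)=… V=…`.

t(0,3)=1.783 V=142.778

span = t_max - t_min = 2.66 - 0.94 = 1.720
L(0,3) = 125, L_eff = 1 - 125/255 = 0.509804 (inverted)
t(0,3) = 2.66 - 1.720·0.509804 = 1.783
Σt over all 4·8 pixels = 388829/6375 ≈ 60.9927843
V = pitch²·Σt = 1.53²·388829/6375 = 142.778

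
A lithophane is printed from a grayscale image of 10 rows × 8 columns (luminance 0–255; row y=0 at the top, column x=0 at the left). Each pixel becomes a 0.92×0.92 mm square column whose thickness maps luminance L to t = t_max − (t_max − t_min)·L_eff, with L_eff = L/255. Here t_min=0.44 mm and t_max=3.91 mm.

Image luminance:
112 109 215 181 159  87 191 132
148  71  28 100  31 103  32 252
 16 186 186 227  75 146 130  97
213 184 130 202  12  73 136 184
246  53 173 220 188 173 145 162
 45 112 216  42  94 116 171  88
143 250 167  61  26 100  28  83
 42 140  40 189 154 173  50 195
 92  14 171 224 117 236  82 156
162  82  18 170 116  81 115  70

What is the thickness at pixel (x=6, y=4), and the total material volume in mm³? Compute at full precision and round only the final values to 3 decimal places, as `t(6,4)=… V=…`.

span = t_max - t_min = 3.91 - 0.44 = 3.470
L(6,4) = 145, L_eff = 145/255 = 0.568627
t(6,4) = 3.91 - 3.470·0.568627 = 1.937
Σt over all 10·8 pixels = 4458167/25500 ≈ 174.8300784
V = pitch²·Σt = 0.92²·4458167/25500 = 147.976

t(6,4)=1.937 V=147.976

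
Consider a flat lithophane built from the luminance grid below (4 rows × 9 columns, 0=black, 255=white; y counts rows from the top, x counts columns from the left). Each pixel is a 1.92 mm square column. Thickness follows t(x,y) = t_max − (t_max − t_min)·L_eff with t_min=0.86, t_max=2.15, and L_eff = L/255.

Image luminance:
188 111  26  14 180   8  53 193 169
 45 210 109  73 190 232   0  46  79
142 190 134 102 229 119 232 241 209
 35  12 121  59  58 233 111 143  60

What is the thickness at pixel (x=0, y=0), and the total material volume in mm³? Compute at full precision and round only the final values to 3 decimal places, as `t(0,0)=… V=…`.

t(0,0)=1.199 V=204.093

span = t_max - t_min = 2.15 - 0.86 = 1.290
L(0,0) = 188, L_eff = 188/255 = 0.737255
t(0,0) = 2.15 - 1.290·0.737255 = 1.199
Σt over all 4·9 pixels = 117648/2125 ≈ 55.3637647
V = pitch²·Σt = 1.92²·117648/2125 = 204.093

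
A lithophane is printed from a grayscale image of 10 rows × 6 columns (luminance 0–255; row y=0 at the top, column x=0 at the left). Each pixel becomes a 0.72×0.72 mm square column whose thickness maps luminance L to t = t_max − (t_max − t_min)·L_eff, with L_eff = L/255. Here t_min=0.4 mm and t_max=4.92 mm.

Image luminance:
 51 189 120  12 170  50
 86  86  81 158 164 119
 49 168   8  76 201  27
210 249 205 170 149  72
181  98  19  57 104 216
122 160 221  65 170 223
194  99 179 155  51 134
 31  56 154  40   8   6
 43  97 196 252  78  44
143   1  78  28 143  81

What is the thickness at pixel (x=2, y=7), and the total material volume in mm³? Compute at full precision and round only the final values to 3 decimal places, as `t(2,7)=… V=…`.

span = t_max - t_min = 4.92 - 0.4 = 4.520
L(2,7) = 154, L_eff = 154/255 = 0.603922
t(2,7) = 4.92 - 4.520·0.603922 = 2.190
Σt over all 10·6 pixels = 1113839/6375 ≈ 174.7198431
V = pitch²·Σt = 0.72²·1113839/6375 = 90.575

t(2,7)=2.190 V=90.575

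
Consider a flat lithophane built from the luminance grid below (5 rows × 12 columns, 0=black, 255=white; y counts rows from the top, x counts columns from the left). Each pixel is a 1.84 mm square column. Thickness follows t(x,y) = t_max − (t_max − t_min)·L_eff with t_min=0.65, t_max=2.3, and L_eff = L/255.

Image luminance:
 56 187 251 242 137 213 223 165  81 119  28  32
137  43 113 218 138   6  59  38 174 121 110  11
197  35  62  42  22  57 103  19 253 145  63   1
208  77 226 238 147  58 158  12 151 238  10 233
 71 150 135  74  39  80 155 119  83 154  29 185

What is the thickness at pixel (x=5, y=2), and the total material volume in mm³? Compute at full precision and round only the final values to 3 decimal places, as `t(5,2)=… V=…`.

span = t_max - t_min = 2.3 - 0.65 = 1.650
L(5,2) = 57, L_eff = 57/255 = 0.223529
t(5,2) = 2.3 - 1.650·0.223529 = 1.931
Σt over all 5·12 pixels = 158359/1700 ≈ 93.1523529
V = pitch²·Σt = 1.84²·158359/1700 = 315.377

t(5,2)=1.931 V=315.377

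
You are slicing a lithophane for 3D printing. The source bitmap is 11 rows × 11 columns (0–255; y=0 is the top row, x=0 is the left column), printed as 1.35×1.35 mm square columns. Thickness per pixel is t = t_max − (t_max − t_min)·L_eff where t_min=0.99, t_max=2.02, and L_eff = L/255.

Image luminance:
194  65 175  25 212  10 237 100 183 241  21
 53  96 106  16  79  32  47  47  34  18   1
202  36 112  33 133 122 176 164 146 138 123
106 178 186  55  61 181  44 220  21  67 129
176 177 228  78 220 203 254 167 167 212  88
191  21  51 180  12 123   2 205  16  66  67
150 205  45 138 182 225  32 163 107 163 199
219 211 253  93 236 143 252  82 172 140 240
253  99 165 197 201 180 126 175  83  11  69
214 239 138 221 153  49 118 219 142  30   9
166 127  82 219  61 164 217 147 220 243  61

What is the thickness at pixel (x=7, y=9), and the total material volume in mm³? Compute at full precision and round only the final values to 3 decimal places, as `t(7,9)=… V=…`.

t(7,9)=1.135 V=327.841

span = t_max - t_min = 2.02 - 0.99 = 1.030
L(7,9) = 219, L_eff = 219/255 = 0.858824
t(7,9) = 2.02 - 1.030·0.858824 = 1.135
Σt over all 11·11 pixels = 4587079/25500 ≈ 179.8854510
V = pitch²·Σt = 1.35²·4587079/25500 = 327.841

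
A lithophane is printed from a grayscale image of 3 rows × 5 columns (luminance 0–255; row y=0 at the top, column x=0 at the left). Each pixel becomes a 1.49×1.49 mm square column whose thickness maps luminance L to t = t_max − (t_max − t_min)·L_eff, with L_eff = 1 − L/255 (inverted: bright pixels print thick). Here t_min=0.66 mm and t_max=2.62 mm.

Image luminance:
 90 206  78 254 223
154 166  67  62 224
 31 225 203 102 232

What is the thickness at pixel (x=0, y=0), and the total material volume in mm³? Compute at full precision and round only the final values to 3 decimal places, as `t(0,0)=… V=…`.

t(0,0)=1.352 V=61.517

span = t_max - t_min = 2.62 - 0.66 = 1.960
L(0,0) = 90, L_eff = 1 - 90/255 = 0.647059 (inverted)
t(0,0) = 2.62 - 1.960·0.647059 = 1.352
Σt over all 3·5 pixels = 353291/12750 ≈ 27.7090980
V = pitch²·Σt = 1.49²·353291/12750 = 61.517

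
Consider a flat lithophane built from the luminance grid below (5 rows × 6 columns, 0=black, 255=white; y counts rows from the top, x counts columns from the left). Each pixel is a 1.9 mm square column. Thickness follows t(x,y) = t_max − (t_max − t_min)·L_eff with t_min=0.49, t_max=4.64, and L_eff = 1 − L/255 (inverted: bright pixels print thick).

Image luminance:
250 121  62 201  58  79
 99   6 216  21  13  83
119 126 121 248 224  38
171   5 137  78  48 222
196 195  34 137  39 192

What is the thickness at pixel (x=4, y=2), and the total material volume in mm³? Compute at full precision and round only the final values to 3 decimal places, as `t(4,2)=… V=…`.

t(4,2)=4.135 V=260.987

span = t_max - t_min = 4.64 - 0.49 = 4.150
L(4,2) = 224, L_eff = 1 - 224/255 = 0.121569 (inverted)
t(4,2) = 4.64 - 4.150·0.121569 = 4.135
Σt over all 5·6 pixels = 368707/5100 ≈ 72.2954902
V = pitch²·Σt = 1.9²·368707/5100 = 260.987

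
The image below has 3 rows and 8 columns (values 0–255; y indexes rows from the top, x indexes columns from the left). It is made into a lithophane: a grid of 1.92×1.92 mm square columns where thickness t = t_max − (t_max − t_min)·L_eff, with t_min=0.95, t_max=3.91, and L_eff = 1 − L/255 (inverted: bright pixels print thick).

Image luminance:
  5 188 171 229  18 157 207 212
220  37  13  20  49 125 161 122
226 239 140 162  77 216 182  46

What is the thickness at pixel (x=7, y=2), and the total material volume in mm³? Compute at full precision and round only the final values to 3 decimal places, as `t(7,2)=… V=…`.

span = t_max - t_min = 3.91 - 0.95 = 2.960
L(7,2) = 46, L_eff = 1 - 46/255 = 0.819608 (inverted)
t(7,2) = 3.91 - 2.960·0.819608 = 1.484
Σt over all 3·8 pixels = 127926/2125 ≈ 60.2004706
V = pitch²·Σt = 1.92²·127926/2125 = 221.923

t(7,2)=1.484 V=221.923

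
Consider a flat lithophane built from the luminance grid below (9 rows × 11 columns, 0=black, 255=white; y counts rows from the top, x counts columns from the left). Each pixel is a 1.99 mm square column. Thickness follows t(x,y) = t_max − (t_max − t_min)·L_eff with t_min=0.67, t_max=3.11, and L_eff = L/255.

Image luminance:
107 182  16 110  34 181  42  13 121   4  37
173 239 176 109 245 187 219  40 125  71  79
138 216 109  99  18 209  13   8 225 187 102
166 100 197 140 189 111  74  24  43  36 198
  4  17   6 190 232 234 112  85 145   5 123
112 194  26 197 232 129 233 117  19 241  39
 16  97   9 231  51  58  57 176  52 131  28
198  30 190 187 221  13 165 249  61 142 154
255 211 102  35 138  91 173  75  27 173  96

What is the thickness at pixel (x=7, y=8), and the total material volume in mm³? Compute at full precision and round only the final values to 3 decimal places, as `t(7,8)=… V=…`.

span = t_max - t_min = 3.11 - 0.67 = 2.440
L(7,8) = 75, L_eff = 75/255 = 0.294118
t(7,8) = 3.11 - 2.440·0.294118 = 2.392
Σt over all 9·11 pixels = 293963/1500 ≈ 195.9753333
V = pitch²·Σt = 1.99²·293963/1500 = 776.082

t(7,8)=2.392 V=776.082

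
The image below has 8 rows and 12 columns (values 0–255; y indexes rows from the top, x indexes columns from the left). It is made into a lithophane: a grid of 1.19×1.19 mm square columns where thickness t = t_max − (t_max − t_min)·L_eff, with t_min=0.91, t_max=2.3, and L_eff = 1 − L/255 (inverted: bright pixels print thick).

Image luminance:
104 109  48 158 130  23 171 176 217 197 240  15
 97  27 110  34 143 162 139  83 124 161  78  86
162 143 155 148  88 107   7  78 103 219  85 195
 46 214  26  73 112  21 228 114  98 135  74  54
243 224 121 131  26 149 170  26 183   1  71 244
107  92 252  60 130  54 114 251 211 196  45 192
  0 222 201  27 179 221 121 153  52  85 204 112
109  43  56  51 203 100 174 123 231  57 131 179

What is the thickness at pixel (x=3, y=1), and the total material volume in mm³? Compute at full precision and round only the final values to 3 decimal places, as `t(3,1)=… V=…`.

span = t_max - t_min = 2.3 - 0.91 = 1.390
L(3,1) = 34, L_eff = 1 - 34/255 = 0.866667 (inverted)
t(3,1) = 2.3 - 1.390·0.866667 = 1.095
Σt over all 8·12 pixels = 322833/2125 ≈ 151.9214118
V = pitch²·Σt = 1.19²·322833/2125 = 215.136

t(3,1)=1.095 V=215.136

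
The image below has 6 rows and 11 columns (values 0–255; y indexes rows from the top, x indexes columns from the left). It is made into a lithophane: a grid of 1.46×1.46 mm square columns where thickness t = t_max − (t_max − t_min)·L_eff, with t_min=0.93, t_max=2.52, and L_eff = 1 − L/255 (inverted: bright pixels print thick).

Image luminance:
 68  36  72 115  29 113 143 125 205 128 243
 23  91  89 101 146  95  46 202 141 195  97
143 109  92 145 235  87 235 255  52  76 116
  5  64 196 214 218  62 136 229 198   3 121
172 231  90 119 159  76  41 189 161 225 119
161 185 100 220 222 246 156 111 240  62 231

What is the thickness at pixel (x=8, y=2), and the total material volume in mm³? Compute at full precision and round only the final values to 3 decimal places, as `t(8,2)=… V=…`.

span = t_max - t_min = 2.52 - 0.93 = 1.590
L(8,2) = 52, L_eff = 1 - 52/255 = 0.796078 (inverted)
t(8,2) = 2.52 - 1.590·0.796078 = 1.254
Σt over all 6·11 pixels = 117.56
V = pitch²·Σt = 1.46²·117.56 = 250.591

t(8,2)=1.254 V=250.591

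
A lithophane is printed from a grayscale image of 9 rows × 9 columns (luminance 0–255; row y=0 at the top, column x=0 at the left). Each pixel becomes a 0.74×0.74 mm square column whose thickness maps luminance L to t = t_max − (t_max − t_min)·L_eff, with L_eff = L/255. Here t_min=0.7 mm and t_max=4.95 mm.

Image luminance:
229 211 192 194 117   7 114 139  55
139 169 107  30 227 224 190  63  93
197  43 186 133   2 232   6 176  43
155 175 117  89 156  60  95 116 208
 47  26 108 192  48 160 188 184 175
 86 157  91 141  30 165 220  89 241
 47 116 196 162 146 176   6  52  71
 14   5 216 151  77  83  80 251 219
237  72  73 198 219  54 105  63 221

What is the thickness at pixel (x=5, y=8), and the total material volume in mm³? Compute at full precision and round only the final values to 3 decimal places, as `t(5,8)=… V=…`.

span = t_max - t_min = 4.95 - 0.7 = 4.250
L(5,8) = 54, L_eff = 54/255 = 0.211765
t(5,8) = 4.95 - 4.250·0.211765 = 4.050
Σt over all 9·9 pixels = 228.5
V = pitch²·Σt = 0.74²·228.5 = 125.127

t(5,8)=4.050 V=125.127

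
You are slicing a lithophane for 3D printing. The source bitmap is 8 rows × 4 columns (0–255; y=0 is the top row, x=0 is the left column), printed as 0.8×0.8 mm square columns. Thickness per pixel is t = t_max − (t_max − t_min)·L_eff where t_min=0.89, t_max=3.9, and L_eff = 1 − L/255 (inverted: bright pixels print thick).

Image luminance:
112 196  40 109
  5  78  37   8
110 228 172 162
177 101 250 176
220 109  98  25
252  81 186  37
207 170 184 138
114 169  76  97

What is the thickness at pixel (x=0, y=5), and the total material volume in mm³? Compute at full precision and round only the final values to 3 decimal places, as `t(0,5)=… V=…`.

span = t_max - t_min = 3.9 - 0.89 = 3.010
L(0,5) = 252, L_eff = 1 - 252/255 = 0.011765 (inverted)
t(0,5) = 3.9 - 3.010·0.011765 = 3.865
Σt over all 8·4 pixels = 491891/6375 ≈ 77.1593725
V = pitch²·Σt = 0.8²·491891/6375 = 49.382

t(0,5)=3.865 V=49.382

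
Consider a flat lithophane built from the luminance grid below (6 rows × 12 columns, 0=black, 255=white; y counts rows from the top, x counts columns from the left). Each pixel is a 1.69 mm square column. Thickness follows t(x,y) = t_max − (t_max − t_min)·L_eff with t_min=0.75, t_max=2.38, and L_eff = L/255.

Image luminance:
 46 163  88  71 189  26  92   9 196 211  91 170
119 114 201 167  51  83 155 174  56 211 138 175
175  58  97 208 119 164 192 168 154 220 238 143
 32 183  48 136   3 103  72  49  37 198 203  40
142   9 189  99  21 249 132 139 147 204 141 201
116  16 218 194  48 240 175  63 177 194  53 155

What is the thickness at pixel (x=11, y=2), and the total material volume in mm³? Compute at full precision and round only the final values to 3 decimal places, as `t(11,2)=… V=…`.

span = t_max - t_min = 2.38 - 0.75 = 1.630
L(11,2) = 143, L_eff = 143/255 = 0.560784
t(11,2) = 2.38 - 1.630·0.560784 = 1.466
Σt over all 6·12 pixels = 1422163/12750 ≈ 111.5421961
V = pitch²·Σt = 1.69²·1422163/12750 = 318.576

t(11,2)=1.466 V=318.576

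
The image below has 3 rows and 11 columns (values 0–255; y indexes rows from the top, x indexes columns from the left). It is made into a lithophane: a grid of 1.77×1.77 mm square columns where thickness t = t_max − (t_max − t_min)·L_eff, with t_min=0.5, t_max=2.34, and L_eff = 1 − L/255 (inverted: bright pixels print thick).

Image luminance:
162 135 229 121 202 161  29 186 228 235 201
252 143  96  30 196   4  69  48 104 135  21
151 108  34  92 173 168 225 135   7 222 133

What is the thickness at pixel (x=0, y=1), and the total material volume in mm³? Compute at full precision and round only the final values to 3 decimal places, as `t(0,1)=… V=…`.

t(0,1)=2.318 V=151.951

span = t_max - t_min = 2.34 - 0.5 = 1.840
L(0,1) = 252, L_eff = 1 - 252/255 = 0.011765 (inverted)
t(0,1) = 2.34 - 1.840·0.011765 = 2.318
Σt over all 3·11 pixels = 123679/2550 ≈ 48.5015686
V = pitch²·Σt = 1.77²·123679/2550 = 151.951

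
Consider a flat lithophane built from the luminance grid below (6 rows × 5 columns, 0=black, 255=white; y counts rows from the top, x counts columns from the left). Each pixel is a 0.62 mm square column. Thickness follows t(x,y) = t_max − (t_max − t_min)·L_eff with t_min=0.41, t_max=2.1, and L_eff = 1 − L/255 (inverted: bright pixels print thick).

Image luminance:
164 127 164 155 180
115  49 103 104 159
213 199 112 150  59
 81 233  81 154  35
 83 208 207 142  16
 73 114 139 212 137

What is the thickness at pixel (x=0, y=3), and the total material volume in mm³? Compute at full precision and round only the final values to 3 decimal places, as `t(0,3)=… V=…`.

t(0,3)=0.947 V=14.837

span = t_max - t_min = 2.1 - 0.41 = 1.690
L(0,3) = 81, L_eff = 1 - 81/255 = 0.682353 (inverted)
t(0,3) = 2.1 - 1.690·0.682353 = 0.947
Σt over all 6·5 pixels = 492121/12750 ≈ 38.5977255
V = pitch²·Σt = 0.62²·492121/12750 = 14.837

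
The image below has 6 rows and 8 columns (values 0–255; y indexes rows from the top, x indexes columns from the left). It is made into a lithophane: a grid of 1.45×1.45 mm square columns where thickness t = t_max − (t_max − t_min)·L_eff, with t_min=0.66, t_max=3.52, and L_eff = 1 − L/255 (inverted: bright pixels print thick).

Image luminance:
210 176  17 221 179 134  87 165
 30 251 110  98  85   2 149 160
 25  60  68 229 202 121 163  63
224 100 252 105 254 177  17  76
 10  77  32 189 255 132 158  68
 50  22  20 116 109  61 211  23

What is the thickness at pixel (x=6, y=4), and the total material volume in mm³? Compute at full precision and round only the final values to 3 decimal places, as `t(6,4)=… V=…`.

t(6,4)=2.432 V=202.033

span = t_max - t_min = 3.52 - 0.66 = 2.860
L(6,4) = 158, L_eff = 1 - 158/255 = 0.380392 (inverted)
t(6,4) = 3.52 - 2.860·0.380392 = 2.432
Σt over all 6·8 pixels = 1225169/12750 ≈ 96.0916863
V = pitch²·Σt = 1.45²·1225169/12750 = 202.033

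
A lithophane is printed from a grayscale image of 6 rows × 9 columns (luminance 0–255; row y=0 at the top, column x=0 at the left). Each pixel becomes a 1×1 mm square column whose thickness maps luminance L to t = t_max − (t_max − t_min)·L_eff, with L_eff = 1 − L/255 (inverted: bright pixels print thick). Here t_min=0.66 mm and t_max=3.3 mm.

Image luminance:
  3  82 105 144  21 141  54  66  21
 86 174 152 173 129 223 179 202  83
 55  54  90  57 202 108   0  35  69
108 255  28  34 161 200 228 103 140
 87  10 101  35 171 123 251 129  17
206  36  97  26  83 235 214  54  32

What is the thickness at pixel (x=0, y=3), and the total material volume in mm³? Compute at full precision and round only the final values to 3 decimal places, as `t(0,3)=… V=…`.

span = t_max - t_min = 3.3 - 0.66 = 2.640
L(0,3) = 108, L_eff = 1 - 108/255 = 0.576471 (inverted)
t(0,3) = 3.3 - 2.640·0.576471 = 1.778
Σt over all 6·9 pixels = 204919/2125 ≈ 96.4324706
V = pitch²·Σt = 1²·204919/2125 = 96.432

t(0,3)=1.778 V=96.432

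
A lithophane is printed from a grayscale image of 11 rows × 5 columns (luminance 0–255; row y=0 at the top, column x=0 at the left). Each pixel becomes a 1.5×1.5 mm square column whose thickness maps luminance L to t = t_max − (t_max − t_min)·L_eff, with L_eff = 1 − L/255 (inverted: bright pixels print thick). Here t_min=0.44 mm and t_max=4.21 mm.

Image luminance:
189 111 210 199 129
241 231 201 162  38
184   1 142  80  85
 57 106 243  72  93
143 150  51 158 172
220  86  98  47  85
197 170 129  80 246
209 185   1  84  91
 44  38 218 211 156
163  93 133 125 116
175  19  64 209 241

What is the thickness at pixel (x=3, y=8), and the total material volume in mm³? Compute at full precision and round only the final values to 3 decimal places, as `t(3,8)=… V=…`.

span = t_max - t_min = 4.21 - 0.44 = 3.770
L(3,8) = 211, L_eff = 1 - 211/255 = 0.172549 (inverted)
t(3,8) = 4.21 - 3.770·0.172549 = 3.559
Σt over all 11·5 pixels = 3399737/25500 ≈ 133.3230196
V = pitch²·Σt = 1.5²·3399737/25500 = 299.977

t(3,8)=3.559 V=299.977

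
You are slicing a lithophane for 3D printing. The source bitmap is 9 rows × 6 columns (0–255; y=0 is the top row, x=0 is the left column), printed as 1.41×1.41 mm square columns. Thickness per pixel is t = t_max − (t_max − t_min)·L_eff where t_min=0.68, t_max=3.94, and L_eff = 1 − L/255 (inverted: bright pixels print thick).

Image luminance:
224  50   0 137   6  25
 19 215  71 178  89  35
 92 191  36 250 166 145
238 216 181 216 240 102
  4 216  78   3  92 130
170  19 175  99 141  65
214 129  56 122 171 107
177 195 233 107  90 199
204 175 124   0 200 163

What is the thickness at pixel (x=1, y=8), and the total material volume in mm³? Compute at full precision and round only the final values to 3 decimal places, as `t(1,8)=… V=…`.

span = t_max - t_min = 3.94 - 0.68 = 3.260
L(1,8) = 175, L_eff = 1 - 175/255 = 0.313725 (inverted)
t(1,8) = 3.94 - 3.260·0.313725 = 2.917
Σt over all 9·6 pixels = 160592/1275 ≈ 125.9545098
V = pitch²·Σt = 1.41²·160592/1275 = 250.410

t(1,8)=2.917 V=250.410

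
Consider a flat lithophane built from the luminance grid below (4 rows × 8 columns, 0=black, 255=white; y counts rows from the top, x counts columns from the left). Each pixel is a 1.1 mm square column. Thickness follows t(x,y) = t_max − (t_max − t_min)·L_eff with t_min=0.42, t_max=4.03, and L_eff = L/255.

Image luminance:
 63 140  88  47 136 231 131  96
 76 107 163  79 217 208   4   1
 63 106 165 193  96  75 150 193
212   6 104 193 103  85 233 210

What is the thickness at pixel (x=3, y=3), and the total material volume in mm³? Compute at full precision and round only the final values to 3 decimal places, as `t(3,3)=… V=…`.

span = t_max - t_min = 4.03 - 0.42 = 3.610
L(3,3) = 193, L_eff = 193/255 = 0.756863
t(3,3) = 4.03 - 3.610·0.756863 = 1.298
Σt over all 4·8 pixels = 926933/12750 ≈ 72.7006275
V = pitch²·Σt = 1.1²·926933/12750 = 87.968

t(3,3)=1.298 V=87.968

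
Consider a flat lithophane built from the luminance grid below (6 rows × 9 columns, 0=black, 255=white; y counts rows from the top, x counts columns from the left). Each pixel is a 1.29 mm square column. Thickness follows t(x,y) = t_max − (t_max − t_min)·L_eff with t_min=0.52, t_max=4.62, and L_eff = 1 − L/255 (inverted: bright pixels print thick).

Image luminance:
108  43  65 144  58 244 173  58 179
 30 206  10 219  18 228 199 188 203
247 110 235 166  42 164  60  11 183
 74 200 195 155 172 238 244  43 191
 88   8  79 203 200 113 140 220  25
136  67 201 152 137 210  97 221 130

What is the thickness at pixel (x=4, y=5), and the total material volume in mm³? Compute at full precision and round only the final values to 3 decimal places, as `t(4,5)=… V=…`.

t(4,5)=2.723 V=248.201

span = t_max - t_min = 4.62 - 0.52 = 4.100
L(4,5) = 137, L_eff = 1 - 137/255 = 0.462745 (inverted)
t(4,5) = 4.62 - 4.100·0.462745 = 2.723
Σt over all 6·9 pixels = 63389/425 ≈ 149.1505882
V = pitch²·Σt = 1.29²·63389/425 = 248.201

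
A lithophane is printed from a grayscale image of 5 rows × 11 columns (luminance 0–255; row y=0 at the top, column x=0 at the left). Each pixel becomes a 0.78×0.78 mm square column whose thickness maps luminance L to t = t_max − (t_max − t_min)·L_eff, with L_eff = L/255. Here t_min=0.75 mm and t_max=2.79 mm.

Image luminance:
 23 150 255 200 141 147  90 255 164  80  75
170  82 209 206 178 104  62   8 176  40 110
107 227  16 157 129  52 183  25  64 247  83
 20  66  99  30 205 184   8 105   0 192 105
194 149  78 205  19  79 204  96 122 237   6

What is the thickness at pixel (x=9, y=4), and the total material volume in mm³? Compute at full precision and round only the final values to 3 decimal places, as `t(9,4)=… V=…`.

t(9,4)=0.894 V=61.148

span = t_max - t_min = 2.79 - 0.75 = 2.040
L(9,4) = 237, L_eff = 237/255 = 0.929412
t(9,4) = 2.79 - 2.040·0.929412 = 0.894
Σt over all 5·11 pixels = 100.506
V = pitch²·Σt = 0.78²·100.506 = 61.148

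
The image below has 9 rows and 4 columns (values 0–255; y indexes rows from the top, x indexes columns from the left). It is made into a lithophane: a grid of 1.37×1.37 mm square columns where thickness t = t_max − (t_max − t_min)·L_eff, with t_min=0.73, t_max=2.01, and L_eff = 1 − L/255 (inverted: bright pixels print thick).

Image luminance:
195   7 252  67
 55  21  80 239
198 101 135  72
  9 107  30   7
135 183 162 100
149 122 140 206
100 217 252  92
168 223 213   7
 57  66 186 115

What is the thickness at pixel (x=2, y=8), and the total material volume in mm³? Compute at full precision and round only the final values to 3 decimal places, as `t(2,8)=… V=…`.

t(2,8)=1.664 V=91.419

span = t_max - t_min = 2.01 - 0.73 = 1.280
L(2,8) = 186, L_eff = 1 - 186/255 = 0.270588 (inverted)
t(2,8) = 2.01 - 1.280·0.270588 = 1.664
Σt over all 9·4 pixels = 310511/6375 ≈ 48.7076078
V = pitch²·Σt = 1.37²·310511/6375 = 91.419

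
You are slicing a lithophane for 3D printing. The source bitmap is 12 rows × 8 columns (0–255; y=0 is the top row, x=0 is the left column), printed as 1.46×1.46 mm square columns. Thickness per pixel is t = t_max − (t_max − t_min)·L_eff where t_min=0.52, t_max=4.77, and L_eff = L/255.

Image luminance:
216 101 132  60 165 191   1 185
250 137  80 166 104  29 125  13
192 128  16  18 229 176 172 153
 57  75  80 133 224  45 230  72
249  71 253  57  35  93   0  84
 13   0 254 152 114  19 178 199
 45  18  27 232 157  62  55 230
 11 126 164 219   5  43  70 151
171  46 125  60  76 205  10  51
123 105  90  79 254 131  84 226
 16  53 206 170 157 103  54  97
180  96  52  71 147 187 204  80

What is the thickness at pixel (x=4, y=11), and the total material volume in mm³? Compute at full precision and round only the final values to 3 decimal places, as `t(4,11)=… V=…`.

span = t_max - t_min = 4.77 - 0.52 = 4.250
L(4,11) = 147, L_eff = 147/255 = 0.576471
t(4,11) = 4.77 - 4.250·0.576471 = 2.320
Σt over all 12·8 pixels = 41063/150 ≈ 273.7533333
V = pitch²·Σt = 1.46²·41063/150 = 583.533

t(4,11)=2.320 V=583.533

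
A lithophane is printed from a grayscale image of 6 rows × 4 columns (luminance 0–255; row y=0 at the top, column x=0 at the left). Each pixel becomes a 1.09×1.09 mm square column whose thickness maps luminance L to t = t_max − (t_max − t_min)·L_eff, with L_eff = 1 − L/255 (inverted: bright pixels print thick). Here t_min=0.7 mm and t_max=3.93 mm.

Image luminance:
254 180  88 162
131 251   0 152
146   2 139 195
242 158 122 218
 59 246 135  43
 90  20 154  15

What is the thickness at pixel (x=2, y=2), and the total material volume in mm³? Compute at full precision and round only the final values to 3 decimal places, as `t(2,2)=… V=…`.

t(2,2)=2.461 V=68.148

span = t_max - t_min = 3.93 - 0.7 = 3.230
L(2,2) = 139, L_eff = 1 - 139/255 = 0.454902 (inverted)
t(2,2) = 3.93 - 3.230·0.454902 = 2.461
Σt over all 6·4 pixels = 43019/750 ≈ 57.3586667
V = pitch²·Σt = 1.09²·43019/750 = 68.148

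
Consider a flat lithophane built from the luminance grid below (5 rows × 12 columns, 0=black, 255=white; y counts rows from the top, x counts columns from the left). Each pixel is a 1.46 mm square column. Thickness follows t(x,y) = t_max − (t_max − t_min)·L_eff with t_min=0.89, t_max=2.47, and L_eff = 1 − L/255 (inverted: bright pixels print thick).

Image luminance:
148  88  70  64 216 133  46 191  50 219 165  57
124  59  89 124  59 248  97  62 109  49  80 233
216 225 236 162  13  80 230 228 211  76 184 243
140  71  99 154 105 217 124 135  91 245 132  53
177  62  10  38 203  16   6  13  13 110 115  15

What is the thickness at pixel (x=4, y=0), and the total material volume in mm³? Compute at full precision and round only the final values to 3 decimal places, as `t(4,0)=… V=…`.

span = t_max - t_min = 2.47 - 0.89 = 1.580
L(4,0) = 216, L_eff = 1 - 216/255 = 0.152941 (inverted)
t(4,0) = 2.47 - 1.580·0.152941 = 2.228
Σt over all 5·12 pixels = 625931/6375 ≈ 98.1852549
V = pitch²·Σt = 1.46²·625931/6375 = 209.292

t(4,0)=2.228 V=209.292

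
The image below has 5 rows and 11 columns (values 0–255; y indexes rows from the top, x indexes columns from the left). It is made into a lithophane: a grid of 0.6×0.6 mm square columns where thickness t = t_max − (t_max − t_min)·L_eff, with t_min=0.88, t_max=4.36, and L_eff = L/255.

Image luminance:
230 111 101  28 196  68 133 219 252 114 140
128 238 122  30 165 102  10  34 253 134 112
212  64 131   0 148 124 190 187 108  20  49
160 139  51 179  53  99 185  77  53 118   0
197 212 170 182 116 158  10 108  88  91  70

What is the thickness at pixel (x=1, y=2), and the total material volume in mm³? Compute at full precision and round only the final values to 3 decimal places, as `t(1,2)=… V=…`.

t(1,2)=3.487 V=53.564

span = t_max - t_min = 4.36 - 0.88 = 3.480
L(1,2) = 64, L_eff = 64/255 = 0.250980
t(1,2) = 4.36 - 3.480·0.250980 = 3.487
Σt over all 5·11 pixels = 316174/2125 ≈ 148.7877647
V = pitch²·Σt = 0.6²·316174/2125 = 53.564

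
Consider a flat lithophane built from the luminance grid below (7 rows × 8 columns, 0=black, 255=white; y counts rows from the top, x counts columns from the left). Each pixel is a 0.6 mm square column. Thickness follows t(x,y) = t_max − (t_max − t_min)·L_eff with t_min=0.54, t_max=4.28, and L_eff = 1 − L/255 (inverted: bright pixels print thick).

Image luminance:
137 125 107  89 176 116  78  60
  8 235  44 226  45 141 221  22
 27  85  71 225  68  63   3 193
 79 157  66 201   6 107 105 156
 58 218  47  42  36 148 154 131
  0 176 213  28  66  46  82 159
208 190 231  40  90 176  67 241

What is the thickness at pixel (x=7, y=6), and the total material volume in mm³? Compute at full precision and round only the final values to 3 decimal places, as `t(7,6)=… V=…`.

span = t_max - t_min = 4.28 - 0.54 = 3.740
L(7,6) = 241, L_eff = 1 - 241/255 = 0.054902 (inverted)
t(7,6) = 4.28 - 3.740·0.054902 = 4.075
Σt over all 7·8 pixels = 91859/750 ≈ 122.4786667
V = pitch²·Σt = 0.6²·91859/750 = 44.092

t(7,6)=4.075 V=44.092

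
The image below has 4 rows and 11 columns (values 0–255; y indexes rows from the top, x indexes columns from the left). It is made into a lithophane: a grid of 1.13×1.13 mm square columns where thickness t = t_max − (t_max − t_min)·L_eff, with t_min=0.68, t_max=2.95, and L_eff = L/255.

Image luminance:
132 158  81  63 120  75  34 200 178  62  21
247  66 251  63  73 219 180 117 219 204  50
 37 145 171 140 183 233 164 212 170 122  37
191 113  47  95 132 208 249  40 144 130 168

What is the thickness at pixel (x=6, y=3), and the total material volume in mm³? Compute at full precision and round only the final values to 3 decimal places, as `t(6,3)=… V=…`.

t(6,3)=0.733 V=98.177

span = t_max - t_min = 2.95 - 0.68 = 2.270
L(6,3) = 249, L_eff = 249/255 = 0.976471
t(6,3) = 2.95 - 2.270·0.976471 = 0.733
Σt over all 4·11 pixels = 490153/6375 ≈ 76.8867451
V = pitch²·Σt = 1.13²·490153/6375 = 98.177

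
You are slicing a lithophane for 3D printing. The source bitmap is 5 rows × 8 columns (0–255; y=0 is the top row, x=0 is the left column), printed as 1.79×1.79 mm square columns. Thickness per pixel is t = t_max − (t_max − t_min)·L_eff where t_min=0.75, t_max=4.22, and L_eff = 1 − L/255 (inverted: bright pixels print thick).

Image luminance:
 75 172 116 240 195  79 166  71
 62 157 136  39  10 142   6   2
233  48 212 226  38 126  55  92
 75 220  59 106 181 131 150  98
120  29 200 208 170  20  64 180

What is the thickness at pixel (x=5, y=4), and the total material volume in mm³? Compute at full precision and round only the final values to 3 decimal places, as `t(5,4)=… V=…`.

t(5,4)=1.022 V=301.440

span = t_max - t_min = 4.22 - 0.75 = 3.470
L(5,4) = 20, L_eff = 1 - 20/255 = 0.921569 (inverted)
t(5,4) = 4.22 - 3.470·0.921569 = 1.022
Σt over all 5·8 pixels = 141119/1500 ≈ 94.0793333
V = pitch²·Σt = 1.79²·141119/1500 = 301.440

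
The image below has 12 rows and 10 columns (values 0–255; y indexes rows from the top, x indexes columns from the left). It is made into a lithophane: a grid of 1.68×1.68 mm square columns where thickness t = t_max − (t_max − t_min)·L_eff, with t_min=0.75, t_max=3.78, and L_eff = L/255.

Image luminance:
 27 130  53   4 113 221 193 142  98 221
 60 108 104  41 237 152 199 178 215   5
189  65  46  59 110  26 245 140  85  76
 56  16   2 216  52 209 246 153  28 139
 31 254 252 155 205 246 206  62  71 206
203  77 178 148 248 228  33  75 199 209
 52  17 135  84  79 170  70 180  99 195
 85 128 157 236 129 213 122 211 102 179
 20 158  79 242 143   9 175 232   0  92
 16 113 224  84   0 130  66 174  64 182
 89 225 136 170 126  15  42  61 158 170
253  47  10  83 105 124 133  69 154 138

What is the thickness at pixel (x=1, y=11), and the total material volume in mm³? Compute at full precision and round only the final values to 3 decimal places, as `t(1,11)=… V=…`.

span = t_max - t_min = 3.78 - 0.75 = 3.030
L(1,11) = 47, L_eff = 47/255 = 0.184314
t(1,11) = 3.78 - 3.030·0.184314 = 3.222
Σt over all 12·10 pixels = 2330601/8500 ≈ 274.1883529
V = pitch²·Σt = 1.68²·2330601/8500 = 773.869

t(1,11)=3.222 V=773.869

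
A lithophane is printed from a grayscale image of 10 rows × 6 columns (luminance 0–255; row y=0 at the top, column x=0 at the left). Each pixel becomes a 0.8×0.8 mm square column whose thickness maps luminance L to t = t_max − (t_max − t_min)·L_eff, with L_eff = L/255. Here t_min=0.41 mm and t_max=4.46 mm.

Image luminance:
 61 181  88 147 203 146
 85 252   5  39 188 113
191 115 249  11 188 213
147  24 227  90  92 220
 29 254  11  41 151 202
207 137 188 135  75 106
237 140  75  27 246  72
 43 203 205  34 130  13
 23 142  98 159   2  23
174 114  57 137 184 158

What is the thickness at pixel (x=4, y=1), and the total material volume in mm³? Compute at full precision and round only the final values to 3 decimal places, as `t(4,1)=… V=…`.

span = t_max - t_min = 4.46 - 0.41 = 4.050
L(4,1) = 188, L_eff = 188/255 = 0.737255
t(4,1) = 4.46 - 4.050·0.737255 = 1.474
Σt over all 10·6 pixels = 252231/1700 ≈ 148.3711765
V = pitch²·Σt = 0.8²·252231/1700 = 94.958

t(4,1)=1.474 V=94.958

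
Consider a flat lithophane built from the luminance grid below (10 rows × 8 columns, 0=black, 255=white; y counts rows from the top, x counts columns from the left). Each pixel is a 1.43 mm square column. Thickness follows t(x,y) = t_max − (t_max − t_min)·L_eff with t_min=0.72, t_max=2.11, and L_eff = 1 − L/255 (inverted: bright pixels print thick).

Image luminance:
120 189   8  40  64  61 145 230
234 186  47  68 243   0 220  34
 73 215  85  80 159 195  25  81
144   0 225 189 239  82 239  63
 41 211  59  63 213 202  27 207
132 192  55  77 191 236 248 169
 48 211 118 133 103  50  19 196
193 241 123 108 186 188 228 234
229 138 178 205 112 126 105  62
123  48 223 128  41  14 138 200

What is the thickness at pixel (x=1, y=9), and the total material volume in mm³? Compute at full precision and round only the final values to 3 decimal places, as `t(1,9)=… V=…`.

t(1,9)=0.982 V=237.669

span = t_max - t_min = 2.11 - 0.72 = 1.390
L(1,9) = 48, L_eff = 1 - 48/255 = 0.811765 (inverted)
t(1,9) = 2.11 - 1.390·0.811765 = 0.982
Σt over all 10·8 pixels = 197583/1700 ≈ 116.2252941
V = pitch²·Σt = 1.43²·197583/1700 = 237.669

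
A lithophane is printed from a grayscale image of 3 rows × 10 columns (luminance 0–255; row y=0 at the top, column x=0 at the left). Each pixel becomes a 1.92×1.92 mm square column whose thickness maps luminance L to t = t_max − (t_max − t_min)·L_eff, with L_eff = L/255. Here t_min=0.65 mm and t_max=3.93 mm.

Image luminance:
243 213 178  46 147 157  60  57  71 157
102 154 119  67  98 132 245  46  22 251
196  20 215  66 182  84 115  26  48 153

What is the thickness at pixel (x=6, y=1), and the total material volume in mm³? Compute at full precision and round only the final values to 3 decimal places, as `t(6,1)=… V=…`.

t(6,1)=0.779 V=260.605

span = t_max - t_min = 3.93 - 0.65 = 3.280
L(6,1) = 245, L_eff = 245/255 = 0.960784
t(6,1) = 3.93 - 3.280·0.960784 = 0.779
Σt over all 3·10 pixels = 180269/2550 ≈ 70.6937255
V = pitch²·Σt = 1.92²·180269/2550 = 260.605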